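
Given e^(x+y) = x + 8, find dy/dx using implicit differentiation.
Differentiate both sides with respect to x, treating y as y(x). By the chain rule, any term containing y contributes a factor of y' = dy/dx when we differentiate it.

Move every term to one side and write the relation as F(x, y) = 0. Term by term,
  d/dx[-x] = -1
  d/dx[e^(x + y)] = (y' + 1)·e^(x + y)
  d/dx[-8] = 0

The pieces without y' make up ∂F/∂x and the coefficient of y' is ∂F/∂y:
  ∂F/∂x = e^(x + y) - 1,
  ∂F/∂y = e^(x + y).

Since d/dx[F] = ∂F/∂x + (∂F/∂y)·y' = 0, solve for y':
  (∂F/∂y)·y' = -∂F/∂x
  dy/dx = -(∂F/∂x)/(∂F/∂y) = -(e^(x + y) - 1)/(e^(x + y)) = e^(-x - y) - 1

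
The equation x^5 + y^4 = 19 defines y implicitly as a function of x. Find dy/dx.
Differentiate both sides with respect to x, treating y as y(x). By the chain rule, any term containing y contributes a factor of y' = dy/dx when we differentiate it.

Move every term to one side and write the relation as F(x, y) = 0. Term by term,
  d/dx[x^5] = 5x^4
  d/dx[y^4] = 4y^3·y'
  d/dx[-19] = 0

The pieces without y' make up ∂F/∂x and the coefficient of y' is ∂F/∂y:
  ∂F/∂x = 5x^4,
  ∂F/∂y = 4y^3.

Since d/dx[F] = ∂F/∂x + (∂F/∂y)·y' = 0, solve for y':
  (∂F/∂y)·y' = -∂F/∂x
  dy/dx = -(∂F/∂x)/(∂F/∂y) = -(5x^4)/(4y^3) = -5x^4/(4y^3)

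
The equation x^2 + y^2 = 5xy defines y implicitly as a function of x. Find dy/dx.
Differentiate both sides with respect to x, treating y as y(x). By the chain rule, any term containing y contributes a factor of y' = dy/dx when we differentiate it.

Move every term to one side and write the relation as F(x, y) = 0. Term by term,
  d/dx[x^2] = 2x
  d/dx[-5xy] = -5x·y' - 5y
  d/dx[y^2] = 2y·y'

The pieces without y' make up ∂F/∂x and the coefficient of y' is ∂F/∂y:
  ∂F/∂x = 2x - 5y,
  ∂F/∂y = -5x + 2y.

Since d/dx[F] = ∂F/∂x + (∂F/∂y)·y' = 0, solve for y':
  (∂F/∂y)·y' = -∂F/∂x
  dy/dx = -(∂F/∂x)/(∂F/∂y) = -(2x - 5y)/(-5x + 2y) = (2x - 5y)/(5x - 2y)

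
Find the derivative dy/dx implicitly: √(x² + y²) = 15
Differentiate both sides with respect to x, treating y as y(x). By the chain rule, any term containing y contributes a factor of y' = dy/dx when we differentiate it.

Move every term to one side and write the relation as F(x, y) = 0. Term by term,
  d/dx[√(x^2 + y^2)] = (x + y·y')/√(x^2 + y^2)
  d/dx[-15] = 0

The pieces without y' make up ∂F/∂x and the coefficient of y' is ∂F/∂y:
  ∂F/∂x = x/√(x^2 + y^2),
  ∂F/∂y = y/√(x^2 + y^2).

Since d/dx[F] = ∂F/∂x + (∂F/∂y)·y' = 0, solve for y':
  (∂F/∂y)·y' = -∂F/∂x
  dy/dx = -(∂F/∂x)/(∂F/∂y) = -(x/√(x^2 + y^2))/(y/√(x^2 + y^2)) = -x/y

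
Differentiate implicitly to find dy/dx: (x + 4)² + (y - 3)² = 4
Take d/dx of both sides. Since y is implicitly a function of x, the chain rule attaches a y' = dy/dx factor whenever we differentiate through y.

Set F(x, y) = (left side) − (right side), so the curve is F = 0. Differentiating each term of F:
  d/dx[(x + 4)^2] = 2x + 8
  d/dx[(y - 3)^2] = 2·y'(y - 3)
  d/dx[-4] = 0

Collecting, the y'-free part is the partial derivative in x and the y' coefficient is the partial derivative in y:
  ∂F/∂x = 2x + 8
  ∂F/∂y = 2y - 6

so d/dx[F(x, y(x))] = ∂F/∂x + (∂F/∂y)·y' = 0. Rearranging,
  dy/dx = -(∂F/∂x)/(∂F/∂y) = -(2x + 8)/(2y - 6) = (-x - 4)/(y - 3)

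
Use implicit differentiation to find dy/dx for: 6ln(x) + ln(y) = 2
Differentiate the relation implicitly: treat y = y(x) and apply the chain rule, so every y-derivative picks up a y' = dy/dx factor.

With everything moved to the left-hand side, differentiate term by term:
  d/dx[6ln(x)] = 6/x
  d/dx[ln(y)] = y'/y
  d/dx[-2] = 0

Separating the contributions that come from x directly and those that come through y:
  without y':      6/x
  multiplying y':  1/y

so (6/x) + (1/y)·y' = 0, and therefore
  dy/dx = -(6/x)/(1/y) = -6y/x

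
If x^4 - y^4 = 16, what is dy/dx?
Apply d/dx to both sides, remembering that y depends on x. Each occurrence of y therefore brings in a y' = dy/dx via the chain rule.

With F(x, y) equal to the left-hand side minus the right, differentiate F term by term:
  d/dx[x^4] = 4x^3
  d/dx[-y^4] = -4y^3·y'
  d/dx[-16] = 0
Adding these up, d/dx[F] = 0 becomes
  (4x^3) + (-4y^3)·y' = 0,
so isolating y',
  dy/dx = -(4x^3)/(-4y^3) = x^3/y^3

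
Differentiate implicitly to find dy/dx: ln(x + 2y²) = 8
Differentiate both sides with respect to x, treating y as y(x). By the chain rule, any term containing y contributes a factor of y' = dy/dx when we differentiate it.

Move every term to one side and write the relation as F(x, y) = 0. Term by term,
  d/dx[ln(x + 2y^2)] = (4y·y' + 1)/(x + 2y^2)
  d/dx[-8] = 0

The pieces without y' make up ∂F/∂x and the coefficient of y' is ∂F/∂y:
  ∂F/∂x = 1/(x + 2y^2),
  ∂F/∂y = 4y/(x + 2y^2).

Since d/dx[F] = ∂F/∂x + (∂F/∂y)·y' = 0, solve for y':
  (∂F/∂y)·y' = -∂F/∂x
  dy/dx = -(∂F/∂x)/(∂F/∂y) = -(1/(x + 2y^2))/(4y/(x + 2y^2)) = -1/(4y)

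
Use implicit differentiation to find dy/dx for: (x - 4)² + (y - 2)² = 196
Differentiate the relation implicitly: treat y = y(x) and apply the chain rule, so every y-derivative picks up a y' = dy/dx factor.

With everything moved to the left-hand side, differentiate term by term:
  d/dx[(x - 4)^2] = 2x - 8
  d/dx[(y - 2)^2] = 2·y'(y - 2)
  d/dx[-196] = 0

Separating the contributions that come from x directly and those that come through y:
  without y':      2x - 8
  multiplying y':  2y - 4

so (2x - 8) + (2y - 4)·y' = 0, and therefore
  dy/dx = -(2x - 8)/(2y - 4) = (4 - x)/(y - 2)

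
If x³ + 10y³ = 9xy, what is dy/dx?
Differentiate both sides with respect to x, treating y as y(x). By the chain rule, any term containing y contributes a factor of y' = dy/dx when we differentiate it.

Move every term to one side and write the relation as F(x, y) = 0. Term by term,
  d/dx[x^3] = 3x^2
  d/dx[-9xy] = -9x·y' - 9y
  d/dx[10y^3] = 30y^2·y'

The pieces without y' make up ∂F/∂x and the coefficient of y' is ∂F/∂y:
  ∂F/∂x = 3x^2 - 9y,
  ∂F/∂y = -9x + 30y^2.

Since d/dx[F] = ∂F/∂x + (∂F/∂y)·y' = 0, solve for y':
  (∂F/∂y)·y' = -∂F/∂x
  dy/dx = -(∂F/∂x)/(∂F/∂y) = -(3x^2 - 9y)/(-9x + 30y^2) = (x^2 - 3y)/(3x - 10y^2)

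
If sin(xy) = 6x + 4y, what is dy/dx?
Take d/dx of both sides. Since y is implicitly a function of x, the chain rule attaches a y' = dy/dx factor whenever we differentiate through y.

Set F(x, y) = (left side) − (right side), so the curve is F = 0. Differentiating each term of F:
  d/dx[-6x] = -6
  d/dx[-4y] = -4·y'
  d/dx[sin(xy)] = (x·y' + y)·cos(xy)

Collecting, the y'-free part is the partial derivative in x and the y' coefficient is the partial derivative in y:
  ∂F/∂x = y·cos(xy) - 6
  ∂F/∂y = x·cos(xy) - 4

so d/dx[F(x, y(x))] = ∂F/∂x + (∂F/∂y)·y' = 0. Rearranging,
  dy/dx = -(∂F/∂x)/(∂F/∂y) = -(y·cos(xy) - 6)/(x·cos(xy) - 4) = (-y·cos(xy) + 6)/(x·cos(xy) - 4)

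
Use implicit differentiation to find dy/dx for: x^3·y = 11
Take d/dx of both sides. Since y is implicitly a function of x, the chain rule attaches a y' = dy/dx factor whenever we differentiate through y.

Set F(x, y) = (left side) − (right side), so the curve is F = 0. Differentiating each term of F:
  d/dx[x^3y] = x^3·y' + 3x^2y
  d/dx[-11] = 0

Collecting, the y'-free part is the partial derivative in x and the y' coefficient is the partial derivative in y:
  ∂F/∂x = 3x^2y
  ∂F/∂y = x^3

so d/dx[F(x, y(x))] = ∂F/∂x + (∂F/∂y)·y' = 0. Rearranging,
  dy/dx = -(∂F/∂x)/(∂F/∂y) = -(3x^2y)/(x^3) = -3y/x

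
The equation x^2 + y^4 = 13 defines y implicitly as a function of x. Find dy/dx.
Differentiate the relation implicitly: treat y = y(x) and apply the chain rule, so every y-derivative picks up a y' = dy/dx factor.

With everything moved to the left-hand side, differentiate term by term:
  d/dx[x^2] = 2x
  d/dx[y^4] = 4y^3·y'
  d/dx[-13] = 0

Separating the contributions that come from x directly and those that come through y:
  without y':      2x
  multiplying y':  4y^3

so (2x) + (4y^3)·y' = 0, and therefore
  dy/dx = -(2x)/(4y^3) = -x/(2y^3)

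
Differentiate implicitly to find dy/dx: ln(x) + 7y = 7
Differentiate both sides with respect to x, treating y as y(x). By the chain rule, any term containing y contributes a factor of y' = dy/dx when we differentiate it.

Move every term to one side and write the relation as F(x, y) = 0. Term by term,
  d/dx[7y] = 7·y'
  d/dx[ln(x)] = 1/x
  d/dx[-7] = 0

The pieces without y' make up ∂F/∂x and the coefficient of y' is ∂F/∂y:
  ∂F/∂x = 1/x,
  ∂F/∂y = 7.

Since d/dx[F] = ∂F/∂x + (∂F/∂y)·y' = 0, solve for y':
  (∂F/∂y)·y' = -∂F/∂x
  dy/dx = -(∂F/∂x)/(∂F/∂y) = -(1/x)/(7) = -1/(7x)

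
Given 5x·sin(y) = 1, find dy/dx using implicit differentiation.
Differentiate both sides with respect to x, treating y as y(x). By the chain rule, any term containing y contributes a factor of y' = dy/dx when we differentiate it.

Move every term to one side and write the relation as F(x, y) = 0. Term by term,
  d/dx[5x·sin(y)] = 5x·y'·cos(y) + 5sin(y)
  d/dx[-1] = 0

The pieces without y' make up ∂F/∂x and the coefficient of y' is ∂F/∂y:
  ∂F/∂x = 5sin(y),
  ∂F/∂y = 5x·cos(y).

Since d/dx[F] = ∂F/∂x + (∂F/∂y)·y' = 0, solve for y':
  (∂F/∂y)·y' = -∂F/∂x
  dy/dx = -(∂F/∂x)/(∂F/∂y) = -(5sin(y))/(5x·cos(y)) = -tan(y)/x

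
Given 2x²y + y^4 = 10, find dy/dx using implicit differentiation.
Differentiate the relation implicitly: treat y = y(x) and apply the chain rule, so every y-derivative picks up a y' = dy/dx factor.

With everything moved to the left-hand side, differentiate term by term:
  d/dx[2x^2y] = 2x^2·y' + 4xy
  d/dx[y^4] = 4y^3·y'
  d/dx[-10] = 0

Separating the contributions that come from x directly and those that come through y:
  without y':      4xy
  multiplying y':  2x^2 + 4y^3

so (4xy) + (2x^2 + 4y^3)·y' = 0, and therefore
  dy/dx = -(4xy)/(2x^2 + 4y^3) = -2xy/(x^2 + 2y^3)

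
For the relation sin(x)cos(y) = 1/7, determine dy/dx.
Apply d/dx to both sides, remembering that y depends on x. Each occurrence of y therefore brings in a y' = dy/dx via the chain rule.

With F(x, y) equal to the left-hand side minus the right, differentiate F term by term:
  d/dx[sin(x)·cos(y)] = -y'·sin(x)·sin(y) + cos(x)·cos(y)
  d/dx[-1/7] = 0
Adding these up, d/dx[F] = 0 becomes
  (cos(x)·cos(y)) + (-sin(x)·sin(y))·y' = 0,
so isolating y',
  dy/dx = -(cos(x)·cos(y))/(-sin(x)·sin(y)) = 1/(tan(x)·tan(y))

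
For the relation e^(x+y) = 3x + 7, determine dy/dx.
Differentiate the relation implicitly: treat y = y(x) and apply the chain rule, so every y-derivative picks up a y' = dy/dx factor.

With everything moved to the left-hand side, differentiate term by term:
  d/dx[-3x] = -3
  d/dx[e^(x + y)] = (y' + 1)·e^(x + y)
  d/dx[-7] = 0

Separating the contributions that come from x directly and those that come through y:
  without y':      e^(x + y) - 3
  multiplying y':  e^(x + y)

so (e^(x + y) - 3) + (e^(x + y))·y' = 0, and therefore
  dy/dx = -(e^(x + y) - 3)/(e^(x + y)) = 3e^(-x - y) - 1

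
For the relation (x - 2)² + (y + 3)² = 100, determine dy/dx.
Apply d/dx to both sides, remembering that y depends on x. Each occurrence of y therefore brings in a y' = dy/dx via the chain rule.

With F(x, y) equal to the left-hand side minus the right, differentiate F term by term:
  d/dx[(x - 2)^2] = 2x - 4
  d/dx[(y + 3)^2] = 2·y'(y + 3)
  d/dx[-100] = 0
Adding these up, d/dx[F] = 0 becomes
  (2x - 4) + (2y + 6)·y' = 0,
so isolating y',
  dy/dx = -(2x - 4)/(2y + 6) = (2 - x)/(y + 3)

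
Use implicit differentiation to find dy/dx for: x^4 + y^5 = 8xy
Differentiate the relation implicitly: treat y = y(x) and apply the chain rule, so every y-derivative picks up a y' = dy/dx factor.

With everything moved to the left-hand side, differentiate term by term:
  d/dx[x^4] = 4x^3
  d/dx[-8xy] = -8x·y' - 8y
  d/dx[y^5] = 5y^4·y'

Separating the contributions that come from x directly and those that come through y:
  without y':      4x^3 - 8y
  multiplying y':  -8x + 5y^4

so (4x^3 - 8y) + (-8x + 5y^4)·y' = 0, and therefore
  dy/dx = -(4x^3 - 8y)/(-8x + 5y^4) = 4(x^3 - 2y)/(8x - 5y^4)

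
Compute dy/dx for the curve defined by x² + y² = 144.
Take d/dx of both sides. Since y is implicitly a function of x, the chain rule attaches a y' = dy/dx factor whenever we differentiate through y.

Set F(x, y) = (left side) − (right side), so the curve is F = 0. Differentiating each term of F:
  d/dx[x^2] = 2x
  d/dx[y^2] = 2y·y'
  d/dx[-144] = 0

Collecting, the y'-free part is the partial derivative in x and the y' coefficient is the partial derivative in y:
  ∂F/∂x = 2x
  ∂F/∂y = 2y

so d/dx[F(x, y(x))] = ∂F/∂x + (∂F/∂y)·y' = 0. Rearranging,
  dy/dx = -(∂F/∂x)/(∂F/∂y) = -(2x)/(2y) = -x/y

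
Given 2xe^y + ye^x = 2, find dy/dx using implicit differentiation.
Take d/dx of both sides. Since y is implicitly a function of x, the chain rule attaches a y' = dy/dx factor whenever we differentiate through y.

Set F(x, y) = (left side) − (right side), so the curve is F = 0. Differentiating each term of F:
  d/dx[2x·e^(y)] = 2x·y'·e^(y) + 2e^(y)
  d/dx[y·e^(x)] = y·e^(x) + y'·e^(x)
  d/dx[-2] = 0

Collecting, the y'-free part is the partial derivative in x and the y' coefficient is the partial derivative in y:
  ∂F/∂x = y·e^(x) + 2e^(y)
  ∂F/∂y = 2x·e^(y) + e^(x)

so d/dx[F(x, y(x))] = ∂F/∂x + (∂F/∂y)·y' = 0. Rearranging,
  dy/dx = -(∂F/∂x)/(∂F/∂y) = -(y·e^(x) + 2e^(y))/(2x·e^(y) + e^(x)) = (-y·e^(x) - 2e^(y))/(2x·e^(y) + e^(x))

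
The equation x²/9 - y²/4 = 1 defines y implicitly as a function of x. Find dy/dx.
Take d/dx of both sides. Since y is implicitly a function of x, the chain rule attaches a y' = dy/dx factor whenever we differentiate through y.

Set F(x, y) = (left side) − (right side), so the curve is F = 0. Differentiating each term of F:
  d/dx[x^2/9] = 2x/9
  d/dx[-y^2/4] = -y·y'/2
  d/dx[-1] = 0

Collecting, the y'-free part is the partial derivative in x and the y' coefficient is the partial derivative in y:
  ∂F/∂x = 2x/9
  ∂F/∂y = -y/2

so d/dx[F(x, y(x))] = ∂F/∂x + (∂F/∂y)·y' = 0. Rearranging,
  dy/dx = -(∂F/∂x)/(∂F/∂y) = -(2x/9)/(-y/2) = 4x/(9y)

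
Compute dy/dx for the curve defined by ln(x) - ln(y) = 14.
Apply d/dx to both sides, remembering that y depends on x. Each occurrence of y therefore brings in a y' = dy/dx via the chain rule.

With F(x, y) equal to the left-hand side minus the right, differentiate F term by term:
  d/dx[ln(x)] = 1/x
  d/dx[-ln(y)] = -y'/y
  d/dx[-14] = 0
Adding these up, d/dx[F] = 0 becomes
  (1/x) + (-1/y)·y' = 0,
so isolating y',
  dy/dx = -(1/x)/(-1/y) = y/x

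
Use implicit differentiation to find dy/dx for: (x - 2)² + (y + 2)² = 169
Differentiate the relation implicitly: treat y = y(x) and apply the chain rule, so every y-derivative picks up a y' = dy/dx factor.

With everything moved to the left-hand side, differentiate term by term:
  d/dx[(x - 2)^2] = 2x - 4
  d/dx[(y + 2)^2] = 2·y'(y + 2)
  d/dx[-169] = 0

Separating the contributions that come from x directly and those that come through y:
  without y':      2x - 4
  multiplying y':  2y + 4

so (2x - 4) + (2y + 4)·y' = 0, and therefore
  dy/dx = -(2x - 4)/(2y + 4) = (2 - x)/(y + 2)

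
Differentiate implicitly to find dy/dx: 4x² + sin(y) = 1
Take d/dx of both sides. Since y is implicitly a function of x, the chain rule attaches a y' = dy/dx factor whenever we differentiate through y.

Set F(x, y) = (left side) − (right side), so the curve is F = 0. Differentiating each term of F:
  d/dx[4x^2] = 8x
  d/dx[sin(y)] = y'·cos(y)
  d/dx[-1] = 0

Collecting, the y'-free part is the partial derivative in x and the y' coefficient is the partial derivative in y:
  ∂F/∂x = 8x
  ∂F/∂y = cos(y)

so d/dx[F(x, y(x))] = ∂F/∂x + (∂F/∂y)·y' = 0. Rearranging,
  dy/dx = -(∂F/∂x)/(∂F/∂y) = -(8x)/(cos(y)) = -8x/cos(y)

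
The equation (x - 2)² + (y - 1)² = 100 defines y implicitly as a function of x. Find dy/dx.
Differentiate the relation implicitly: treat y = y(x) and apply the chain rule, so every y-derivative picks up a y' = dy/dx factor.

With everything moved to the left-hand side, differentiate term by term:
  d/dx[(x - 2)^2] = 2x - 4
  d/dx[(y - 1)^2] = 2·y'(y - 1)
  d/dx[-100] = 0

Separating the contributions that come from x directly and those that come through y:
  without y':      2x - 4
  multiplying y':  2y - 2

so (2x - 4) + (2y - 2)·y' = 0, and therefore
  dy/dx = -(2x - 4)/(2y - 2) = (2 - x)/(y - 1)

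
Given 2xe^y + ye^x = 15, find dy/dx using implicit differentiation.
Differentiate both sides with respect to x, treating y as y(x). By the chain rule, any term containing y contributes a factor of y' = dy/dx when we differentiate it.

Move every term to one side and write the relation as F(x, y) = 0. Term by term,
  d/dx[2x·e^(y)] = 2x·y'·e^(y) + 2e^(y)
  d/dx[y·e^(x)] = y·e^(x) + y'·e^(x)
  d/dx[-15] = 0

The pieces without y' make up ∂F/∂x and the coefficient of y' is ∂F/∂y:
  ∂F/∂x = y·e^(x) + 2e^(y),
  ∂F/∂y = 2x·e^(y) + e^(x).

Since d/dx[F] = ∂F/∂x + (∂F/∂y)·y' = 0, solve for y':
  (∂F/∂y)·y' = -∂F/∂x
  dy/dx = -(∂F/∂x)/(∂F/∂y) = -(y·e^(x) + 2e^(y))/(2x·e^(y) + e^(x)) = (-y·e^(x) - 2e^(y))/(2x·e^(y) + e^(x))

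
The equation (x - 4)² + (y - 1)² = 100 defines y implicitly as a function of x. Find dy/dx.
Take d/dx of both sides. Since y is implicitly a function of x, the chain rule attaches a y' = dy/dx factor whenever we differentiate through y.

Set F(x, y) = (left side) − (right side), so the curve is F = 0. Differentiating each term of F:
  d/dx[(x - 4)^2] = 2x - 8
  d/dx[(y - 1)^2] = 2·y'(y - 1)
  d/dx[-100] = 0

Collecting, the y'-free part is the partial derivative in x and the y' coefficient is the partial derivative in y:
  ∂F/∂x = 2x - 8
  ∂F/∂y = 2y - 2

so d/dx[F(x, y(x))] = ∂F/∂x + (∂F/∂y)·y' = 0. Rearranging,
  dy/dx = -(∂F/∂x)/(∂F/∂y) = -(2x - 8)/(2y - 2) = (4 - x)/(y - 1)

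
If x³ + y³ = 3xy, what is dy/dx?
Take d/dx of both sides. Since y is implicitly a function of x, the chain rule attaches a y' = dy/dx factor whenever we differentiate through y.

Set F(x, y) = (left side) − (right side), so the curve is F = 0. Differentiating each term of F:
  d/dx[x^3] = 3x^2
  d/dx[-3xy] = -3x·y' - 3y
  d/dx[y^3] = 3y^2·y'

Collecting, the y'-free part is the partial derivative in x and the y' coefficient is the partial derivative in y:
  ∂F/∂x = 3x^2 - 3y
  ∂F/∂y = -3x + 3y^2

so d/dx[F(x, y(x))] = ∂F/∂x + (∂F/∂y)·y' = 0. Rearranging,
  dy/dx = -(∂F/∂x)/(∂F/∂y) = -(3x^2 - 3y)/(-3x + 3y^2) = (x^2 - y)/(x - y^2)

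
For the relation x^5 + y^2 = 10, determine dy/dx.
Differentiate both sides with respect to x, treating y as y(x). By the chain rule, any term containing y contributes a factor of y' = dy/dx when we differentiate it.

Move every term to one side and write the relation as F(x, y) = 0. Term by term,
  d/dx[x^5] = 5x^4
  d/dx[y^2] = 2y·y'
  d/dx[-10] = 0

The pieces without y' make up ∂F/∂x and the coefficient of y' is ∂F/∂y:
  ∂F/∂x = 5x^4,
  ∂F/∂y = 2y.

Since d/dx[F] = ∂F/∂x + (∂F/∂y)·y' = 0, solve for y':
  (∂F/∂y)·y' = -∂F/∂x
  dy/dx = -(∂F/∂x)/(∂F/∂y) = -(5x^4)/(2y) = -5x^4/(2y)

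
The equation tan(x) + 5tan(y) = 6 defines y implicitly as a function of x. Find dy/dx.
Differentiate the relation implicitly: treat y = y(x) and apply the chain rule, so every y-derivative picks up a y' = dy/dx factor.

With everything moved to the left-hand side, differentiate term by term:
  d/dx[tan(x)] = tan(x)^2 + 1
  d/dx[5tan(y)] = 5·y'(tan(y)^2 + 1)
  d/dx[-6] = 0

Separating the contributions that come from x directly and those that come through y:
  without y':      tan(x)^2 + 1
  multiplying y':  5tan(y)^2 + 5

so (tan(x)^2 + 1) + (5tan(y)^2 + 5)·y' = 0, and therefore
  dy/dx = -(tan(x)^2 + 1)/(5tan(y)^2 + 5) = -cos(y)^2/(5cos(x)^2)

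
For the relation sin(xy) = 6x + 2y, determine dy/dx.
Apply d/dx to both sides, remembering that y depends on x. Each occurrence of y therefore brings in a y' = dy/dx via the chain rule.

With F(x, y) equal to the left-hand side minus the right, differentiate F term by term:
  d/dx[-6x] = -6
  d/dx[-2y] = -2·y'
  d/dx[sin(xy)] = (x·y' + y)·cos(xy)
Adding these up, d/dx[F] = 0 becomes
  (y·cos(xy) - 6) + (x·cos(xy) - 2)·y' = 0,
so isolating y',
  dy/dx = -(y·cos(xy) - 6)/(x·cos(xy) - 2) = (-y·cos(xy) + 6)/(x·cos(xy) - 2)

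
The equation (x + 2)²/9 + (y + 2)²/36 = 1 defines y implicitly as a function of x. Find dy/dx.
Take d/dx of both sides. Since y is implicitly a function of x, the chain rule attaches a y' = dy/dx factor whenever we differentiate through y.

Set F(x, y) = (left side) − (right side), so the curve is F = 0. Differentiating each term of F:
  d/dx[(x + 2)^2/9] = 2x/9 + 4/9
  d/dx[(y + 2)^2/36] = y'(y + 2)/18
  d/dx[-1] = 0

Collecting, the y'-free part is the partial derivative in x and the y' coefficient is the partial derivative in y:
  ∂F/∂x = 2x/9 + 4/9
  ∂F/∂y = y/18 + 1/9

so d/dx[F(x, y(x))] = ∂F/∂x + (∂F/∂y)·y' = 0. Rearranging,
  dy/dx = -(∂F/∂x)/(∂F/∂y) = -(2x/9 + 4/9)/(y/18 + 1/9)
        = -(2(x + 2)/9)/((y + 2)/18) = 4(-x - 2)/(y + 2)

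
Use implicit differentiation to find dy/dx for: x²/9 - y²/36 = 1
Differentiate the relation implicitly: treat y = y(x) and apply the chain rule, so every y-derivative picks up a y' = dy/dx factor.

With everything moved to the left-hand side, differentiate term by term:
  d/dx[x^2/9] = 2x/9
  d/dx[-y^2/36] = -y·y'/18
  d/dx[-1] = 0

Separating the contributions that come from x directly and those that come through y:
  without y':      2x/9
  multiplying y':  -y/18

so (2x/9) + (-y/18)·y' = 0, and therefore
  dy/dx = -(2x/9)/(-y/18) = 4x/y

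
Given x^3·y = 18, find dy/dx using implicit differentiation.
Differentiate the relation implicitly: treat y = y(x) and apply the chain rule, so every y-derivative picks up a y' = dy/dx factor.

With everything moved to the left-hand side, differentiate term by term:
  d/dx[x^3y] = x^3·y' + 3x^2y
  d/dx[-18] = 0

Separating the contributions that come from x directly and those that come through y:
  without y':      3x^2y
  multiplying y':  x^3

so (3x^2y) + (x^3)·y' = 0, and therefore
  dy/dx = -(3x^2y)/(x^3) = -3y/x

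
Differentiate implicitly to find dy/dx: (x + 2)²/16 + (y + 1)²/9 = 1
Apply d/dx to both sides, remembering that y depends on x. Each occurrence of y therefore brings in a y' = dy/dx via the chain rule.

With F(x, y) equal to the left-hand side minus the right, differentiate F term by term:
  d/dx[(x + 2)^2/16] = x/8 + 1/4
  d/dx[(y + 1)^2/9] = 2·y'(y + 1)/9
  d/dx[-1] = 0
Adding these up, d/dx[F] = 0 becomes
  (x/8 + 1/4) + (2y/9 + 2/9)·y' = 0,
so isolating y',
  dy/dx = -(x/8 + 1/4)/(2y/9 + 2/9)
        = -((x + 2)/8)/(2(y + 1)/9) = 9(-x - 2)/(16(y + 1))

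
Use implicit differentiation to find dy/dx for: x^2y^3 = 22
Differentiate the relation implicitly: treat y = y(x) and apply the chain rule, so every y-derivative picks up a y' = dy/dx factor.

With everything moved to the left-hand side, differentiate term by term:
  d/dx[x^2y^3] = 3x^2y^2·y' + 2xy^3
  d/dx[-22] = 0

Separating the contributions that come from x directly and those that come through y:
  without y':      2xy^3
  multiplying y':  3x^2y^2

so (2xy^3) + (3x^2y^2)·y' = 0, and therefore
  dy/dx = -(2xy^3)/(3x^2y^2) = -2y/(3x)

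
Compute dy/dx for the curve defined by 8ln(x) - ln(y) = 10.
Take d/dx of both sides. Since y is implicitly a function of x, the chain rule attaches a y' = dy/dx factor whenever we differentiate through y.

Set F(x, y) = (left side) − (right side), so the curve is F = 0. Differentiating each term of F:
  d/dx[8ln(x)] = 8/x
  d/dx[-ln(y)] = -y'/y
  d/dx[-10] = 0

Collecting, the y'-free part is the partial derivative in x and the y' coefficient is the partial derivative in y:
  ∂F/∂x = 8/x
  ∂F/∂y = -1/y

so d/dx[F(x, y(x))] = ∂F/∂x + (∂F/∂y)·y' = 0. Rearranging,
  dy/dx = -(∂F/∂x)/(∂F/∂y) = -(8/x)/(-1/y) = 8y/x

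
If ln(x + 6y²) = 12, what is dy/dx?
Take d/dx of both sides. Since y is implicitly a function of x, the chain rule attaches a y' = dy/dx factor whenever we differentiate through y.

Set F(x, y) = (left side) − (right side), so the curve is F = 0. Differentiating each term of F:
  d/dx[ln(x + 6y^2)] = (12y·y' + 1)/(x + 6y^2)
  d/dx[-12] = 0

Collecting, the y'-free part is the partial derivative in x and the y' coefficient is the partial derivative in y:
  ∂F/∂x = 1/(x + 6y^2)
  ∂F/∂y = 12y/(x + 6y^2)

so d/dx[F(x, y(x))] = ∂F/∂x + (∂F/∂y)·y' = 0. Rearranging,
  dy/dx = -(∂F/∂x)/(∂F/∂y) = -(1/(x + 6y^2))/(12y/(x + 6y^2)) = -1/(12y)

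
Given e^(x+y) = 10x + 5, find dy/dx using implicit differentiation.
Differentiate the relation implicitly: treat y = y(x) and apply the chain rule, so every y-derivative picks up a y' = dy/dx factor.

With everything moved to the left-hand side, differentiate term by term:
  d/dx[-10x] = -10
  d/dx[e^(x + y)] = (y' + 1)·e^(x + y)
  d/dx[-5] = 0

Separating the contributions that come from x directly and those that come through y:
  without y':      e^(x + y) - 10
  multiplying y':  e^(x + y)

so (e^(x + y) - 10) + (e^(x + y))·y' = 0, and therefore
  dy/dx = -(e^(x + y) - 10)/(e^(x + y)) = 10e^(-x - y) - 1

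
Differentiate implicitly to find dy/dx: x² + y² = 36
Differentiate both sides with respect to x, treating y as y(x). By the chain rule, any term containing y contributes a factor of y' = dy/dx when we differentiate it.

Move every term to one side and write the relation as F(x, y) = 0. Term by term,
  d/dx[x^2] = 2x
  d/dx[y^2] = 2y·y'
  d/dx[-36] = 0

The pieces without y' make up ∂F/∂x and the coefficient of y' is ∂F/∂y:
  ∂F/∂x = 2x,
  ∂F/∂y = 2y.

Since d/dx[F] = ∂F/∂x + (∂F/∂y)·y' = 0, solve for y':
  (∂F/∂y)·y' = -∂F/∂x
  dy/dx = -(∂F/∂x)/(∂F/∂y) = -(2x)/(2y) = -x/y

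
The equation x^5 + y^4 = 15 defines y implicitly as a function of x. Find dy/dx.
Differentiate both sides with respect to x, treating y as y(x). By the chain rule, any term containing y contributes a factor of y' = dy/dx when we differentiate it.

Move every term to one side and write the relation as F(x, y) = 0. Term by term,
  d/dx[x^5] = 5x^4
  d/dx[y^4] = 4y^3·y'
  d/dx[-15] = 0

The pieces without y' make up ∂F/∂x and the coefficient of y' is ∂F/∂y:
  ∂F/∂x = 5x^4,
  ∂F/∂y = 4y^3.

Since d/dx[F] = ∂F/∂x + (∂F/∂y)·y' = 0, solve for y':
  (∂F/∂y)·y' = -∂F/∂x
  dy/dx = -(∂F/∂x)/(∂F/∂y) = -(5x^4)/(4y^3) = -5x^4/(4y^3)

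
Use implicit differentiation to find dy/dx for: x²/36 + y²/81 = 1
Differentiate the relation implicitly: treat y = y(x) and apply the chain rule, so every y-derivative picks up a y' = dy/dx factor.

With everything moved to the left-hand side, differentiate term by term:
  d/dx[x^2/36] = x/18
  d/dx[y^2/81] = 2y·y'/81
  d/dx[-1] = 0

Separating the contributions that come from x directly and those that come through y:
  without y':      x/18
  multiplying y':  2y/81

so (x/18) + (2y/81)·y' = 0, and therefore
  dy/dx = -(x/18)/(2y/81) = -9x/(4y)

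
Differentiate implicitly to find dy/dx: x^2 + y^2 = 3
Apply d/dx to both sides, remembering that y depends on x. Each occurrence of y therefore brings in a y' = dy/dx via the chain rule.

With F(x, y) equal to the left-hand side minus the right, differentiate F term by term:
  d/dx[x^2] = 2x
  d/dx[y^2] = 2y·y'
  d/dx[-3] = 0
Adding these up, d/dx[F] = 0 becomes
  (2x) + (2y)·y' = 0,
so isolating y',
  dy/dx = -(2x)/(2y) = -x/y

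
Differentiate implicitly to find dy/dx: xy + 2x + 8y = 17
Differentiate the relation implicitly: treat y = y(x) and apply the chain rule, so every y-derivative picks up a y' = dy/dx factor.

With everything moved to the left-hand side, differentiate term by term:
  d/dx[xy] = x·y' + y
  d/dx[2x] = 2
  d/dx[8y] = 8·y'
  d/dx[-17] = 0

Separating the contributions that come from x directly and those that come through y:
  without y':      y + 2
  multiplying y':  x + 8

so (y + 2) + (x + 8)·y' = 0, and therefore
  dy/dx = -(y + 2)/(x + 8) = (-y - 2)/(x + 8)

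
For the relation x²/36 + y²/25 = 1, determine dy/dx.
Differentiate the relation implicitly: treat y = y(x) and apply the chain rule, so every y-derivative picks up a y' = dy/dx factor.

With everything moved to the left-hand side, differentiate term by term:
  d/dx[x^2/36] = x/18
  d/dx[y^2/25] = 2y·y'/25
  d/dx[-1] = 0

Separating the contributions that come from x directly and those that come through y:
  without y':      x/18
  multiplying y':  2y/25

so (x/18) + (2y/25)·y' = 0, and therefore
  dy/dx = -(x/18)/(2y/25) = -25x/(36y)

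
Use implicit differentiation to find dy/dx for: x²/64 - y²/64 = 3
Apply d/dx to both sides, remembering that y depends on x. Each occurrence of y therefore brings in a y' = dy/dx via the chain rule.

With F(x, y) equal to the left-hand side minus the right, differentiate F term by term:
  d/dx[x^2/64] = x/32
  d/dx[-y^2/64] = -y·y'/32
  d/dx[-3] = 0
Adding these up, d/dx[F] = 0 becomes
  (x/32) + (-y/32)·y' = 0,
so isolating y',
  dy/dx = -(x/32)/(-y/32) = x/y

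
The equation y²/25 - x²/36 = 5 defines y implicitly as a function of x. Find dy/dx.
Take d/dx of both sides. Since y is implicitly a function of x, the chain rule attaches a y' = dy/dx factor whenever we differentiate through y.

Set F(x, y) = (left side) − (right side), so the curve is F = 0. Differentiating each term of F:
  d/dx[-x^2/36] = -x/18
  d/dx[y^2/25] = 2y·y'/25
  d/dx[-5] = 0

Collecting, the y'-free part is the partial derivative in x and the y' coefficient is the partial derivative in y:
  ∂F/∂x = -x/18
  ∂F/∂y = 2y/25

so d/dx[F(x, y(x))] = ∂F/∂x + (∂F/∂y)·y' = 0. Rearranging,
  dy/dx = -(∂F/∂x)/(∂F/∂y) = -(-x/18)/(2y/25) = 25x/(36y)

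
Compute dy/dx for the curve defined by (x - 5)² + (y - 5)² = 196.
Differentiate both sides with respect to x, treating y as y(x). By the chain rule, any term containing y contributes a factor of y' = dy/dx when we differentiate it.

Move every term to one side and write the relation as F(x, y) = 0. Term by term,
  d/dx[(x - 5)^2] = 2x - 10
  d/dx[(y - 5)^2] = 2·y'(y - 5)
  d/dx[-196] = 0

The pieces without y' make up ∂F/∂x and the coefficient of y' is ∂F/∂y:
  ∂F/∂x = 2x - 10,
  ∂F/∂y = 2y - 10.

Since d/dx[F] = ∂F/∂x + (∂F/∂y)·y' = 0, solve for y':
  (∂F/∂y)·y' = -∂F/∂x
  dy/dx = -(∂F/∂x)/(∂F/∂y) = -(2x - 10)/(2y - 10) = (5 - x)/(y - 5)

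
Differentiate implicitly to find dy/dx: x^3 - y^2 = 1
Take d/dx of both sides. Since y is implicitly a function of x, the chain rule attaches a y' = dy/dx factor whenever we differentiate through y.

Set F(x, y) = (left side) − (right side), so the curve is F = 0. Differentiating each term of F:
  d/dx[x^3] = 3x^2
  d/dx[-y^2] = -2y·y'
  d/dx[-1] = 0

Collecting, the y'-free part is the partial derivative in x and the y' coefficient is the partial derivative in y:
  ∂F/∂x = 3x^2
  ∂F/∂y = -2y

so d/dx[F(x, y(x))] = ∂F/∂x + (∂F/∂y)·y' = 0. Rearranging,
  dy/dx = -(∂F/∂x)/(∂F/∂y) = -(3x^2)/(-2y) = 3x^2/(2y)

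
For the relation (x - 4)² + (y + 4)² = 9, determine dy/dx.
Differentiate both sides with respect to x, treating y as y(x). By the chain rule, any term containing y contributes a factor of y' = dy/dx when we differentiate it.

Move every term to one side and write the relation as F(x, y) = 0. Term by term,
  d/dx[(x - 4)^2] = 2x - 8
  d/dx[(y + 4)^2] = 2·y'(y + 4)
  d/dx[-9] = 0

The pieces without y' make up ∂F/∂x and the coefficient of y' is ∂F/∂y:
  ∂F/∂x = 2x - 8,
  ∂F/∂y = 2y + 8.

Since d/dx[F] = ∂F/∂x + (∂F/∂y)·y' = 0, solve for y':
  (∂F/∂y)·y' = -∂F/∂x
  dy/dx = -(∂F/∂x)/(∂F/∂y) = -(2x - 8)/(2y + 8) = (4 - x)/(y + 4)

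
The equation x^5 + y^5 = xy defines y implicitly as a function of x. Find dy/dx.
Differentiate the relation implicitly: treat y = y(x) and apply the chain rule, so every y-derivative picks up a y' = dy/dx factor.

With everything moved to the left-hand side, differentiate term by term:
  d/dx[x^5] = 5x^4
  d/dx[-xy] = -x·y' - y
  d/dx[y^5] = 5y^4·y'

Separating the contributions that come from x directly and those that come through y:
  without y':      5x^4 - y
  multiplying y':  -x + 5y^4

so (5x^4 - y) + (-x + 5y^4)·y' = 0, and therefore
  dy/dx = -(5x^4 - y)/(-x + 5y^4) = (5x^4 - y)/(x - 5y^4)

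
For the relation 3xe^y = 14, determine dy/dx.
Apply d/dx to both sides, remembering that y depends on x. Each occurrence of y therefore brings in a y' = dy/dx via the chain rule.

With F(x, y) equal to the left-hand side minus the right, differentiate F term by term:
  d/dx[3x·e^(y)] = 3x·y'·e^(y) + 3e^(y)
  d/dx[-14] = 0
Adding these up, d/dx[F] = 0 becomes
  (3e^(y)) + (3x·e^(y))·y' = 0,
so isolating y',
  dy/dx = -(3e^(y))/(3x·e^(y)) = -1/x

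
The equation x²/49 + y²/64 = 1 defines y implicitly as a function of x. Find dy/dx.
Differentiate the relation implicitly: treat y = y(x) and apply the chain rule, so every y-derivative picks up a y' = dy/dx factor.

With everything moved to the left-hand side, differentiate term by term:
  d/dx[x^2/49] = 2x/49
  d/dx[y^2/64] = y·y'/32
  d/dx[-1] = 0

Separating the contributions that come from x directly and those that come through y:
  without y':      2x/49
  multiplying y':  y/32

so (2x/49) + (y/32)·y' = 0, and therefore
  dy/dx = -(2x/49)/(y/32) = -64x/(49y)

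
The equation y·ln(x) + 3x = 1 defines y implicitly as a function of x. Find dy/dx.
Differentiate both sides with respect to x, treating y as y(x). By the chain rule, any term containing y contributes a factor of y' = dy/dx when we differentiate it.

Move every term to one side and write the relation as F(x, y) = 0. Term by term,
  d/dx[3x] = 3
  d/dx[y·ln(x)] = y'·ln(x) + y/x
  d/dx[-1] = 0

The pieces without y' make up ∂F/∂x and the coefficient of y' is ∂F/∂y:
  ∂F/∂x = 3 + y/x,
  ∂F/∂y = ln(x).

Since d/dx[F] = ∂F/∂x + (∂F/∂y)·y' = 0, solve for y':
  (∂F/∂y)·y' = -∂F/∂x
  dy/dx = -(∂F/∂x)/(∂F/∂y) = -(3 + y/x)/(ln(x))
        = -((3x + y)/x)/(ln(x)) = (-3x - y)/(x·ln(x))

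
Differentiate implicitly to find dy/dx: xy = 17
Take d/dx of both sides. Since y is implicitly a function of x, the chain rule attaches a y' = dy/dx factor whenever we differentiate through y.

Set F(x, y) = (left side) − (right side), so the curve is F = 0. Differentiating each term of F:
  d/dx[xy] = x·y' + y
  d/dx[-17] = 0

Collecting, the y'-free part is the partial derivative in x and the y' coefficient is the partial derivative in y:
  ∂F/∂x = y
  ∂F/∂y = x

so d/dx[F(x, y(x))] = ∂F/∂x + (∂F/∂y)·y' = 0. Rearranging,
  dy/dx = -(∂F/∂x)/(∂F/∂y) = -(y)/(x) = -y/x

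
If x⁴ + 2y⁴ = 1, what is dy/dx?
Apply d/dx to both sides, remembering that y depends on x. Each occurrence of y therefore brings in a y' = dy/dx via the chain rule.

With F(x, y) equal to the left-hand side minus the right, differentiate F term by term:
  d/dx[x^4] = 4x^3
  d/dx[2y^4] = 8y^3·y'
  d/dx[-1] = 0
Adding these up, d/dx[F] = 0 becomes
  (4x^3) + (8y^3)·y' = 0,
so isolating y',
  dy/dx = -(4x^3)/(8y^3) = -x^3/(2y^3)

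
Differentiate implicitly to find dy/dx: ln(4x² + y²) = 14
Differentiate both sides with respect to x, treating y as y(x). By the chain rule, any term containing y contributes a factor of y' = dy/dx when we differentiate it.

Move every term to one side and write the relation as F(x, y) = 0. Term by term,
  d/dx[ln(4x^2 + y^2)] = (8x + 2y·y')/(4x^2 + y^2)
  d/dx[-14] = 0

The pieces without y' make up ∂F/∂x and the coefficient of y' is ∂F/∂y:
  ∂F/∂x = 8x/(4x^2 + y^2),
  ∂F/∂y = 2y/(4x^2 + y^2).

Since d/dx[F] = ∂F/∂x + (∂F/∂y)·y' = 0, solve for y':
  (∂F/∂y)·y' = -∂F/∂x
  dy/dx = -(∂F/∂x)/(∂F/∂y) = -(8x/(4x^2 + y^2))/(2y/(4x^2 + y^2)) = -4x/y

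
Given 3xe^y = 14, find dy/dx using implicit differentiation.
Apply d/dx to both sides, remembering that y depends on x. Each occurrence of y therefore brings in a y' = dy/dx via the chain rule.

With F(x, y) equal to the left-hand side minus the right, differentiate F term by term:
  d/dx[3x·e^(y)] = 3x·y'·e^(y) + 3e^(y)
  d/dx[-14] = 0
Adding these up, d/dx[F] = 0 becomes
  (3e^(y)) + (3x·e^(y))·y' = 0,
so isolating y',
  dy/dx = -(3e^(y))/(3x·e^(y)) = -1/x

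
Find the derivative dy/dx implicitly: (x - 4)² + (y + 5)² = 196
Differentiate the relation implicitly: treat y = y(x) and apply the chain rule, so every y-derivative picks up a y' = dy/dx factor.

With everything moved to the left-hand side, differentiate term by term:
  d/dx[(x - 4)^2] = 2x - 8
  d/dx[(y + 5)^2] = 2·y'(y + 5)
  d/dx[-196] = 0

Separating the contributions that come from x directly and those that come through y:
  without y':      2x - 8
  multiplying y':  2y + 10

so (2x - 8) + (2y + 10)·y' = 0, and therefore
  dy/dx = -(2x - 8)/(2y + 10) = (4 - x)/(y + 5)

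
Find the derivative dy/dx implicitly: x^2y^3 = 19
Differentiate both sides with respect to x, treating y as y(x). By the chain rule, any term containing y contributes a factor of y' = dy/dx when we differentiate it.

Move every term to one side and write the relation as F(x, y) = 0. Term by term,
  d/dx[x^2y^3] = 3x^2y^2·y' + 2xy^3
  d/dx[-19] = 0

The pieces without y' make up ∂F/∂x and the coefficient of y' is ∂F/∂y:
  ∂F/∂x = 2xy^3,
  ∂F/∂y = 3x^2y^2.

Since d/dx[F] = ∂F/∂x + (∂F/∂y)·y' = 0, solve for y':
  (∂F/∂y)·y' = -∂F/∂x
  dy/dx = -(∂F/∂x)/(∂F/∂y) = -(2xy^3)/(3x^2y^2) = -2y/(3x)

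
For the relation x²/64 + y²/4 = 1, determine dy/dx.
Differentiate both sides with respect to x, treating y as y(x). By the chain rule, any term containing y contributes a factor of y' = dy/dx when we differentiate it.

Move every term to one side and write the relation as F(x, y) = 0. Term by term,
  d/dx[x^2/64] = x/32
  d/dx[y^2/4] = y·y'/2
  d/dx[-1] = 0

The pieces without y' make up ∂F/∂x and the coefficient of y' is ∂F/∂y:
  ∂F/∂x = x/32,
  ∂F/∂y = y/2.

Since d/dx[F] = ∂F/∂x + (∂F/∂y)·y' = 0, solve for y':
  (∂F/∂y)·y' = -∂F/∂x
  dy/dx = -(∂F/∂x)/(∂F/∂y) = -(x/32)/(y/2) = -x/(16y)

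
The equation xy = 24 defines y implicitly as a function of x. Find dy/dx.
Take d/dx of both sides. Since y is implicitly a function of x, the chain rule attaches a y' = dy/dx factor whenever we differentiate through y.

Set F(x, y) = (left side) − (right side), so the curve is F = 0. Differentiating each term of F:
  d/dx[xy] = x·y' + y
  d/dx[-24] = 0

Collecting, the y'-free part is the partial derivative in x and the y' coefficient is the partial derivative in y:
  ∂F/∂x = y
  ∂F/∂y = x

so d/dx[F(x, y(x))] = ∂F/∂x + (∂F/∂y)·y' = 0. Rearranging,
  dy/dx = -(∂F/∂x)/(∂F/∂y) = -(y)/(x) = -y/x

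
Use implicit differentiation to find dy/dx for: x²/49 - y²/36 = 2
Differentiate the relation implicitly: treat y = y(x) and apply the chain rule, so every y-derivative picks up a y' = dy/dx factor.

With everything moved to the left-hand side, differentiate term by term:
  d/dx[x^2/49] = 2x/49
  d/dx[-y^2/36] = -y·y'/18
  d/dx[-2] = 0

Separating the contributions that come from x directly and those that come through y:
  without y':      2x/49
  multiplying y':  -y/18

so (2x/49) + (-y/18)·y' = 0, and therefore
  dy/dx = -(2x/49)/(-y/18) = 36x/(49y)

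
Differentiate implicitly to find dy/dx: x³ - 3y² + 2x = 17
Take d/dx of both sides. Since y is implicitly a function of x, the chain rule attaches a y' = dy/dx factor whenever we differentiate through y.

Set F(x, y) = (left side) − (right side), so the curve is F = 0. Differentiating each term of F:
  d/dx[x^3] = 3x^2
  d/dx[2x] = 2
  d/dx[-3y^2] = -6y·y'
  d/dx[-17] = 0

Collecting, the y'-free part is the partial derivative in x and the y' coefficient is the partial derivative in y:
  ∂F/∂x = 3x^2 + 2
  ∂F/∂y = -6y

so d/dx[F(x, y(x))] = ∂F/∂x + (∂F/∂y)·y' = 0. Rearranging,
  dy/dx = -(∂F/∂x)/(∂F/∂y) = -(3x^2 + 2)/(-6y) = (3x^2 + 2)/(6y)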